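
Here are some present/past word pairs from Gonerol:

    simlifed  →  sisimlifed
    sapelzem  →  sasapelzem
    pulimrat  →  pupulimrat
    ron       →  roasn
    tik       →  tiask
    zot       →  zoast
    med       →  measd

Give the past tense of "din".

"din" has 1 vowel. The stems with 1 vowel (ron → roasn, tik → tiask, zot → zoast) insert -as- after the first vowel.
The other pattern: stems with 3 vowels repeat the first consonant+vowel as a prefix.
So din → diasn.

diasn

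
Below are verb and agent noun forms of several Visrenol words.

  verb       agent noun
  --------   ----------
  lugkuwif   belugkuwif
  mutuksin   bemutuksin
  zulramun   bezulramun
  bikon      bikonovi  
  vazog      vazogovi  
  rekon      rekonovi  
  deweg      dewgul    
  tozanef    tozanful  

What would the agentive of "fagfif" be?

mutuksin and bikon both end in -n yet inflect differently (bemutuksin, bikonovi), so the final letter is not what conditions the rule; the last vowel is.
"fagfif" has last vowel 'i'. The stems whose last vowel is 'i' (lugkuwif → belugkuwif, mutuksin → bemutuksin) add the prefix be-.
The other patterns: stems whose last vowel is 'o' add -ovi; stems whose last vowel is 'e' delete the last vowel and add -ul.
So fagfif → befagfif.

befagfif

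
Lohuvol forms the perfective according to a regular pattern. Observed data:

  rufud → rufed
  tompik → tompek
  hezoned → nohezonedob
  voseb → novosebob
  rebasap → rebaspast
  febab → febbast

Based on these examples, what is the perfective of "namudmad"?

namudmdast

"namudmad" has last vowel 'a'. The stems whose last vowel is 'a' (rebasap → rebaspast, febab → febbast) delete the last vowel and add -ast.
The other patterns: stems whose last vowel is 'i' or 'u' change the last vowel to 'e'; stems whose last vowel is 'e' add no- … -ob around the stem.
So namudmad → namudmdast.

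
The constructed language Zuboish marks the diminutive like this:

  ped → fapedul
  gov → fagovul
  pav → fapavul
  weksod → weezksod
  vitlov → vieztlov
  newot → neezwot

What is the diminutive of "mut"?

"mut" has 1 vowel. The stems with 1 vowel (ped → fapedul, gov → fagovul, pav → fapavul) add fa- … -ul around the stem.
The other pattern: stems with 2 vowels insert -ez- after the first vowel.
So mut → famutul.

famutul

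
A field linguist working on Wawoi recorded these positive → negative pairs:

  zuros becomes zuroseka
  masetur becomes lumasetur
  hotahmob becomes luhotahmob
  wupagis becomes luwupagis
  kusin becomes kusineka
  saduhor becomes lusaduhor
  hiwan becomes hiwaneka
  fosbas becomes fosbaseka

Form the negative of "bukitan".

zuros and wupagis both end in -s yet inflect differently (zuroseka, luwupagis), so the final letter is not what conditions the rule; the number of vowels is.
"bukitan" has 3 vowels. The stems with 3 vowels (masetur → lumasetur, wupagis → luwupagis, saduhor → lusaduhor) add the prefix lu-.
So bukitan → lubukitan.

lubukitan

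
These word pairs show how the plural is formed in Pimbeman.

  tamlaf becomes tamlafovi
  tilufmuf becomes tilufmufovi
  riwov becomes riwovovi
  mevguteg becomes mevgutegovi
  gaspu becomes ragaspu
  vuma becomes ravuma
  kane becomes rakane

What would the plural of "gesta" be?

tilufmuf and gaspu both have last vowel 'u' yet inflect differently (tilufmufovi, ragaspu), so the last vowel is not what conditions the rule; whether the stem ends in a vowel or a consonant is.
"gesta" ends in a vowel. The stems ending in a vowel (gaspu → ragaspu, kane → rakane, vuma → ravuma) add the prefix ra-.
So gesta → ragesta.

ragesta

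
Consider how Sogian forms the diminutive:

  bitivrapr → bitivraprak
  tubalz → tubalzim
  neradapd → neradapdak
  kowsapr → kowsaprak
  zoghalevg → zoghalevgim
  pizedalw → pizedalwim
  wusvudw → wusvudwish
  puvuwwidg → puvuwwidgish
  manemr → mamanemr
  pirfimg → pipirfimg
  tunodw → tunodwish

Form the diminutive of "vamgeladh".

pirfimg and puvuwwidg both end in -g yet inflect differently (pipirfimg, puvuwwidgish), so the final letter is not what conditions the rule; the second-to-last letter is.
"vamgeladh" has second-to-last letter 'd'. The stems whose second-to-last letter is 'd' (wusvudw → wusvudwish, tunodw → tunodwish, puvuwwidg → puvuwwidgish) add -ish.
The other patterns: stems whose second-to-last letter is 'm' repeat the first consonant+vowel as a prefix; stems whose second-to-last letter is 'p' add -ak; stems whose second-to-last letter is 'l' or 'v' add -im.
So vamgeladh → vamgeladhish.

vamgeladhish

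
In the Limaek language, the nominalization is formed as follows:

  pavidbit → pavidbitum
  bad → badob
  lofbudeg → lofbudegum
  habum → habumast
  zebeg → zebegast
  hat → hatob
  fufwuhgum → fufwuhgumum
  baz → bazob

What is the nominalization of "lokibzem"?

hat and pavidbit both end in -t yet inflect differently (hatob, pavidbitum), so the final letter is not what conditions the rule; the number of vowels is.
"lokibzem" has 3 vowels. The stems with 3 vowels (pavidbit → pavidbitum, lofbudeg → lofbudegum, fufwuhgum → fufwuhgumum) add -um.
So lokibzem → lokibzemum.

lokibzemum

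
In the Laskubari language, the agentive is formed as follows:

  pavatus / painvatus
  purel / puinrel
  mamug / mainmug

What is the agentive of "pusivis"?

Every pair shown (pavatus → painvatus, purel → puinrel, mamug → mainmug) follows the same rule: insert -in- after the first vowel.
So pusivis → puinsivis.

puinsivis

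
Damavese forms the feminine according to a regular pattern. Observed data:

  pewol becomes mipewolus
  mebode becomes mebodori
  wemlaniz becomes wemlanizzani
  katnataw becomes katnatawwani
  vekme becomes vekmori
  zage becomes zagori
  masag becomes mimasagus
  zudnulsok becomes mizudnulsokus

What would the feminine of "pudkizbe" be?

pudkizbori

"pudkizbe" ends in -e. The stems ending in -e (zage → zagori, vekme → vekmori, mebode → mebodori) drop the final letter and add -ori.
So pudkizbe → pudkizbori.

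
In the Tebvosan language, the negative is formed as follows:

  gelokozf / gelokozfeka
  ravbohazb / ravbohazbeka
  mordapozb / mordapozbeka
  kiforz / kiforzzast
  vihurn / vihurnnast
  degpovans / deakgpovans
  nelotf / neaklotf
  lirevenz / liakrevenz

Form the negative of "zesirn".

zesirnnast

"zesirn" has second-to-last letter 'r'. The stems whose second-to-last letter is 'r' (kiforz → kiforzzast, vihurn → vihurnnast) double the final consonant and add -ast.
So zesirn → zesirnnast.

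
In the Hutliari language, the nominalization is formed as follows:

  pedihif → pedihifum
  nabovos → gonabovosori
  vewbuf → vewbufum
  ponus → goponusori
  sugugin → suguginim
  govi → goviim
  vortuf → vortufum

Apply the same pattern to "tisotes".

ponus and vortuf both have last vowel 'u' yet inflect differently (goponusori, vortufum), so the last vowel is not what conditions the rule; the final letter is.
"tisotes" ends in -s. The stems ending in -s (nabovos → gonabovosori, ponus → goponusori) add go- … -ori around the stem.
So tisotes → gotisotesori.

gotisotesori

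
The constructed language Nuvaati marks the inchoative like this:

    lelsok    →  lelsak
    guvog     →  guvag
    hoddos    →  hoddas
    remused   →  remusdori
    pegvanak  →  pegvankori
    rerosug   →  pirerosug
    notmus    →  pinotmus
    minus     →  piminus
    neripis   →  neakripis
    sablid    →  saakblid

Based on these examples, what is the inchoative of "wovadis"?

woakvadis

lelsok and pegvanak both end in -k yet inflect differently (lelsak, pegvankori), so the final letter is not what conditions the rule; the last vowel is.
"wovadis" has last vowel 'i'. The stems whose last vowel is 'i' (neripis → neakripis, sablid → saakblid) insert -ak- after the first vowel.
The other patterns: stems whose last vowel is 'o' change the last vowel to 'a'; stems whose last vowel is 'a' or 'e' delete the last vowel and add -ori; stems whose last vowel is 'u' add the prefix pi-.
So wovadis → woakvadis.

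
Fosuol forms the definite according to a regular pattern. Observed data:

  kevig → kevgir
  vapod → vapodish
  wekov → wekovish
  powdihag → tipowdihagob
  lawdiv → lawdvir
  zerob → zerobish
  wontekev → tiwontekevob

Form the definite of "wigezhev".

tiwigezhevob

wekov and lawdiv both end in -v yet inflect differently (wekovish, lawdvir), so the final letter is not what conditions the rule; the last vowel is.
"wigezhev" has last vowel 'e'. The one such stem in the data (wontekev → tiwontekevob) adds ti- … -ob around the stem, so the same rule applies.
So wigezhev → tiwigezhevob.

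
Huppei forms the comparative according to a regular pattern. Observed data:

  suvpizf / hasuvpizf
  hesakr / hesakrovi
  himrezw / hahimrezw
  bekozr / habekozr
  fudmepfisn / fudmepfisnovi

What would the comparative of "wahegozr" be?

"wahegozr" has second-to-last letter 'z'. The stems whose second-to-last letter is 'z' (bekozr → habekozr, himrezw → hahimrezw, suvpizf → hasuvpizf) add the prefix ha-.
The other pattern: stems whose second-to-last letter is 'k' or 's' add -ovi.
So wahegozr → hawahegozr.

hawahegozr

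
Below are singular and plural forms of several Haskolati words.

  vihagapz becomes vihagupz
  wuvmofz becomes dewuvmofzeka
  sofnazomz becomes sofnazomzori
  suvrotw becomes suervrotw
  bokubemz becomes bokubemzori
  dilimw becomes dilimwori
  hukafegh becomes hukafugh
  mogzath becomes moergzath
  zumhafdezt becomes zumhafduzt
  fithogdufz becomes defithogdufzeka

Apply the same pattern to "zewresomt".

zewresomtori

"zewresomt" has second-to-last letter 'm'. The stems whose second-to-last letter is 'm' (dilimw → dilimwori, bokubemz → bokubemzori, sofnazomz → sofnazomzori) add -ori.
The other patterns: stems whose second-to-last letter is 'f' add de- … -eka around the stem; stems whose second-to-last letter is 't' insert -er- after the first vowel; stems whose second-to-last letter is 'g', 'p' or 'z' change the last vowel to 'u'.
So zewresomt → zewresomtori.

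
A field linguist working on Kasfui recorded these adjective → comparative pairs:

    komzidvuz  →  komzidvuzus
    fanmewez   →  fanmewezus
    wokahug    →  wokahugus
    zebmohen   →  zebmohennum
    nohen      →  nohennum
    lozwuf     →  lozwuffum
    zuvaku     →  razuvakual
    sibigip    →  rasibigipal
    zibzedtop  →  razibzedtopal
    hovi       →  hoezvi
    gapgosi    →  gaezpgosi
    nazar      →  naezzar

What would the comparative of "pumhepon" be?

pumheponnum

fanmewez and zebmohen both have last vowel 'e' yet inflect differently (fanmewezus, zebmohennum), so the last vowel is not what conditions the rule; the final letter is.
"pumhepon" ends in -n. The stems ending in -n (zebmohen → zebmohennum, nohen → nohennum) double the final consonant and add -um.
The other patterns: stems ending in -g or -z add -us; stems ending in -p or -u add ra- … -al around the stem; stems ending in -i or -r insert -ez- after the first vowel.
So pumhepon → pumheponnum.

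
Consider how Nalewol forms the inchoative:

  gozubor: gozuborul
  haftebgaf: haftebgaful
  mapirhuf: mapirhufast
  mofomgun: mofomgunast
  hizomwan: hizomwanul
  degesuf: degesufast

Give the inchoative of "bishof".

bishoful

mapirhuf and haftebgaf both end in -f yet inflect differently (mapirhufast, haftebgaful), so the final letter is not what conditions the rule; the last vowel is.
"bishof" has last vowel 'o'. The one such stem in the data (gozubor → gozuborul) adds -ul, so the same rule applies.
The other pattern: stems whose last vowel is 'u' add -ast.
So bishof → bishoful.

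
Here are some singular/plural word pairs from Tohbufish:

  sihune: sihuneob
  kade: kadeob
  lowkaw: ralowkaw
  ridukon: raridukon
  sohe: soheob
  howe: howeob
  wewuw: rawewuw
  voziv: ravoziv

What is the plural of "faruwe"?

howe and voziv both have 2 vowels yet inflect differently (howeob, ravoziv), so the number of vowels is not what conditions the rule; the final letter is.
"faruwe" ends in -e. The stems ending in -e (howe → howeob, sohe → soheob, kade → kadeob) add -ob.
The other pattern: stems ending in -n, -v or -w add the prefix ra-.
So faruwe → faruweob.

faruweob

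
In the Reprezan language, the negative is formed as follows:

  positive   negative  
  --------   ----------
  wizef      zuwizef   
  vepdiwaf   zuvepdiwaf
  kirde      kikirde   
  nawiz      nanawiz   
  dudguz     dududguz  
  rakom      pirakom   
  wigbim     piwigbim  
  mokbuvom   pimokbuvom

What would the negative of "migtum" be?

pimigtum

wizef and kirde both have last vowel 'e' yet inflect differently (zuwizef, kikirde), so the last vowel is not what conditions the rule; the final letter is.
"migtum" ends in -m. The stems ending in -m (rakom → pirakom, wigbim → piwigbim, mokbuvom → pimokbuvom) add the prefix pi-.
The other patterns: stems ending in -f add the prefix zu-; stems ending in -e or -z repeat the first consonant+vowel as a prefix.
So migtum → pimigtum.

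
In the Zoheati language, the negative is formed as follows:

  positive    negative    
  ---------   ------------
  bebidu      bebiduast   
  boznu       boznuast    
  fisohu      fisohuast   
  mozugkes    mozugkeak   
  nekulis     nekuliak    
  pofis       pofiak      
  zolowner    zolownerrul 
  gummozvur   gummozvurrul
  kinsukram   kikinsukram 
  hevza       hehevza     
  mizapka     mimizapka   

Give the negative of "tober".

mozugkes and zolowner both have last vowel 'e' yet inflect differently (mozugkeak, zolownerrul), so the last vowel is not what conditions the rule; the final letter is.
"tober" ends in -r. The stems ending in -r (zolowner → zolownerrul, gummozvur → gummozvurrul) double the final consonant and add -ul.
The other patterns: stems ending in -u add -ast; stems ending in -s drop the final letter and add -ak; stems ending in -a or -m repeat the first consonant+vowel as a prefix.
So tober → toberrul.

toberrul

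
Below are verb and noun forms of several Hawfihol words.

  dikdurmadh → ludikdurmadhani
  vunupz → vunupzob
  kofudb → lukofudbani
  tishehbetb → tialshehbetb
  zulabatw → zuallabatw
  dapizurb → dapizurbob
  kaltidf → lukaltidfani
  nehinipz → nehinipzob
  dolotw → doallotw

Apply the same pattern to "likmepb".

likmepbob

kofudb and tishehbetb both end in -b yet inflect differently (lukofudbani, tialshehbetb), so the final letter is not what conditions the rule; the second-to-last letter is.
"likmepb" has second-to-last letter 'p'. The stems whose second-to-last letter is 'p' (nehinipz → nehinipzob, vunupz → vunupzob) add -ob.
The other patterns: stems whose second-to-last letter is 'd' add lu- … -ani around the stem; stems whose second-to-last letter is 't' insert -al- after the first vowel.
So likmepb → likmepbob.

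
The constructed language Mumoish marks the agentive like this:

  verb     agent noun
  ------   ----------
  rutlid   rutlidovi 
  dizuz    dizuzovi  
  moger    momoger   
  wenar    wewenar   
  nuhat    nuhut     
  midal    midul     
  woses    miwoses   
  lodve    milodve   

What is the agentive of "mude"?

wenar and nuhat both have last vowel 'a' yet inflect differently (wewenar, nuhut), so the last vowel is not what conditions the rule; the final letter is.
"mude" ends in -e. The one such stem in the data (lodve → milodve) adds the prefix mi-, so the same rule applies.
The other patterns: stems ending in -d or -z add -ovi; stems ending in -r repeat the first consonant+vowel as a prefix; stems ending in -l or -t change the last vowel to 'u'.
So mude → mimude.

mimude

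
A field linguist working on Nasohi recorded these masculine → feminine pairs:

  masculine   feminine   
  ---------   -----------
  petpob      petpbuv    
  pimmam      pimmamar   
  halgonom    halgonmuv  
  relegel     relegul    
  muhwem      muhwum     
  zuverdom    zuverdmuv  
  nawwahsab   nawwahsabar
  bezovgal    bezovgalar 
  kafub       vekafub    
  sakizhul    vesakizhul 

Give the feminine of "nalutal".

muhwem and zuverdom both end in -m yet inflect differently (muhwum, zuverdmuv), so the final letter is not what conditions the rule; the last vowel is.
"nalutal" has last vowel 'a'. The stems whose last vowel is 'a' (nawwahsab → nawwahsabar, bezovgal → bezovgalar, pimmam → pimmamar) add -ar.
So nalutal → nalutalar.

nalutalar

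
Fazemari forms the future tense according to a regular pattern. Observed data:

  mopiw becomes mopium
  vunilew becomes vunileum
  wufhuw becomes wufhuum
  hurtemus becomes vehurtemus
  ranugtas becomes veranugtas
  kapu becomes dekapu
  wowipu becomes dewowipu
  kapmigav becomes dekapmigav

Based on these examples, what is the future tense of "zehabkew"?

zehabkeum

"zehabkew" ends in -w. The stems ending in -w (mopiw → mopium, vunilew → vunileum, wufhuw → wufhuum) drop the final letter and add -um.
The other patterns: stems ending in -s add the prefix ve-; stems ending in -u or -v add the prefix de-.
So zehabkew → zehabkeum.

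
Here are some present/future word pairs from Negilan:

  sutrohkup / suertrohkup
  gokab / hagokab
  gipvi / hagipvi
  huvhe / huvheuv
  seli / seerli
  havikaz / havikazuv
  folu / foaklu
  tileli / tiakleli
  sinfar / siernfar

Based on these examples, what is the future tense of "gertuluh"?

hagertuluh

seli and gipvi both end in -i yet inflect differently (seerli, hagipvi), so the final letter is not what conditions the rule; the first letter is.
"gertuluh" begins with g-. The stems beginning with g- (gokab → hagokab, gipvi → hagipvi) add the prefix ha-.
The other patterns: stems beginning with h- add -uv; stems beginning with s- insert -er- after the first vowel; stems beginning with f- or t- insert -ak- after the first vowel.
So gertuluh → hagertuluh.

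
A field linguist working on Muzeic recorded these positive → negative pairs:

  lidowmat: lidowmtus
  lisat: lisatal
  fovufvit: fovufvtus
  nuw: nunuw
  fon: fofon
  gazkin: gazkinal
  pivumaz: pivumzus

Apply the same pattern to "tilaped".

fon and gazkin both end in -n yet inflect differently (fofon, gazkinal), so the final letter is not what conditions the rule; the number of vowels is.
"tilaped" has 3 vowels. The stems with 3 vowels (fovufvit → fovufvtus, lidowmat → lidowmtus, pivumaz → pivumzus) delete the last vowel and add -us.
So tilaped → tilapdus.

tilapdus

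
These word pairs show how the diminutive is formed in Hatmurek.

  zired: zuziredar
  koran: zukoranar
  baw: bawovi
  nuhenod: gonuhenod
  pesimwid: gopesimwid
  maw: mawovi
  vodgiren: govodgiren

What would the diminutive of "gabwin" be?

zugabwinar

koran and vodgiren both end in -n yet inflect differently (zukoranar, govodgiren), so the final letter is not what conditions the rule; the number of vowels is.
"gabwin" has 2 vowels. The stems with 2 vowels (zired → zuziredar, koran → zukoranar) add zu- … -ar around the stem.
The other patterns: stems with 1 vowel add -ovi; stems with 3 vowels add the prefix go-.
So gabwin → zugabwinar.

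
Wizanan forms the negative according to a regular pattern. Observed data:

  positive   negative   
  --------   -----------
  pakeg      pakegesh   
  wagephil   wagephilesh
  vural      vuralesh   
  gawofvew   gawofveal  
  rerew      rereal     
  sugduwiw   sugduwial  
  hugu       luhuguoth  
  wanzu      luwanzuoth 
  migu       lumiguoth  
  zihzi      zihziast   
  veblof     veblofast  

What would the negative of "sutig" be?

pakeg and gawofvew both have last vowel 'e' yet inflect differently (pakegesh, gawofveal), so the last vowel is not what conditions the rule; the final letter is.
"sutig" ends in -g. The one such stem in the data (pakeg → pakegesh) adds -esh, so the same rule applies.
So sutig → sutigesh.

sutigesh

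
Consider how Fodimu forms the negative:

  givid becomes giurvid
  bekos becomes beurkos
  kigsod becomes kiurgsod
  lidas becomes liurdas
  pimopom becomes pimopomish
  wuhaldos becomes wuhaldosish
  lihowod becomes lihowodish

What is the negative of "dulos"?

bekos and wuhaldos both end in -s yet inflect differently (beurkos, wuhaldosish), so the final letter is not what conditions the rule; the number of vowels is.
"dulos" has 2 vowels. The stems with 2 vowels (givid → giurvid, bekos → beurkos, kigsod → kiurgsod) insert -ur- after the first vowel.
The other pattern: stems with 3 vowels add -ish.
So dulos → duurlos.

duurlos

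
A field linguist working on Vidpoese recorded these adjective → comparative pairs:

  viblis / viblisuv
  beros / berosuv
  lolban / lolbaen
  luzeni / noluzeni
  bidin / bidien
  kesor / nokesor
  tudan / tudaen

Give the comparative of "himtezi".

viblis and bidin both have last vowel 'i' yet inflect differently (viblisuv, bidien), so the last vowel is not what conditions the rule; the final letter is.
"himtezi" ends in -i. The one such stem in the data (luzeni → noluzeni) adds the prefix no-, so the same rule applies.
The other patterns: stems ending in -s add -uv; stems ending in -n drop the final letter and add -en.
So himtezi → nohimtezi.

nohimtezi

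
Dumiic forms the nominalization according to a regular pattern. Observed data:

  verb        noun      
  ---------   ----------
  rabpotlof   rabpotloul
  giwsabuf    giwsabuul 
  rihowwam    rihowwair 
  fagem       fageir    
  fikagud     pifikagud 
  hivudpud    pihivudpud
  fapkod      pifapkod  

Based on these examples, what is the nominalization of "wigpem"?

giwsabuf and fikagud both have last vowel 'u' yet inflect differently (giwsabuul, pifikagud), so the last vowel is not what conditions the rule; the final letter is.
"wigpem" ends in -m. The stems ending in -m (rihowwam → rihowwair, fagem → fageir) drop the final letter and add -ir.
So wigpem → wigpeir.

wigpeir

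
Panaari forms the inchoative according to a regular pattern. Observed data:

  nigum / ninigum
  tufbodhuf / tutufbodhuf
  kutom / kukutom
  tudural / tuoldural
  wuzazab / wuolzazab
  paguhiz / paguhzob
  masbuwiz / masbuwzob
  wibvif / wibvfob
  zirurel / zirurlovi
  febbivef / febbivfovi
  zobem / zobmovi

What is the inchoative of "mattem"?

mattmovi

"mattem" has last vowel 'e'. The stems whose last vowel is 'e' (zirurel → zirurlovi, febbivef → febbivfovi, zobem → zobmovi) delete the last vowel and add -ovi.
The other patterns: stems whose last vowel is 'o' or 'u' repeat the first consonant+vowel as a prefix; stems whose last vowel is 'a' insert -ol- after the first vowel; stems whose last vowel is 'i' delete the last vowel and add -ob.
So mattem → mattmovi.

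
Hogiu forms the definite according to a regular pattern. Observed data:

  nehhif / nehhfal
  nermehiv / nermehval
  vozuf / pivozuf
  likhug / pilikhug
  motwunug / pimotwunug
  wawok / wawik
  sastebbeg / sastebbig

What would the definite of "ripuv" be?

piripuv

"ripuv" has last vowel 'u'. The stems whose last vowel is 'u' (vozuf → pivozuf, likhug → pilikhug, motwunug → pimotwunug) add the prefix pi-.
The other patterns: stems whose last vowel is 'i' delete the last vowel and add -al; stems whose last vowel is 'e' or 'o' change the last vowel to 'i'.
So ripuv → piripuv.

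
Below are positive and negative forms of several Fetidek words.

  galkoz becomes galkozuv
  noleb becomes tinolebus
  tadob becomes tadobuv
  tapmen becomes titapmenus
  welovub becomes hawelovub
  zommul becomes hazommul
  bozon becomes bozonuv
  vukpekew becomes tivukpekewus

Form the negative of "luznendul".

bozon and tapmen both end in -n yet inflect differently (bozonuv, titapmenus), so the final letter is not what conditions the rule; the last vowel is.
"luznendul" has last vowel 'u'. The stems whose last vowel is 'u' (welovub → hawelovub, zommul → hazommul) add the prefix ha-.
The other patterns: stems whose last vowel is 'o' add -uv; stems whose last vowel is 'e' add ti- … -us around the stem.
So luznendul → haluznendul.

haluznendul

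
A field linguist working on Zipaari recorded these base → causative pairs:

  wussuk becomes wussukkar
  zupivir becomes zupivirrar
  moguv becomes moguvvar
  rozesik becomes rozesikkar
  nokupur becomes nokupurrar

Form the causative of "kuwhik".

kuwhikkar

Every pair shown (wussuk → wussukkar, zupivir → zupivirrar, moguv → moguvvar, …) follows the same rule: double the final consonant and add -ar.
So kuwhik → kuwhikkar.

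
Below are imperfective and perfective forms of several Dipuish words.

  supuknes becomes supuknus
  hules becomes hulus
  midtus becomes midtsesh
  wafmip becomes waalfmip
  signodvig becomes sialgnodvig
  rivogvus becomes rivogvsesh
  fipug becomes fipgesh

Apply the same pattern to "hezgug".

hezggesh

signodvig and fipug both end in -g yet inflect differently (sialgnodvig, fipgesh), so the final letter is not what conditions the rule; the last vowel is.
"hezgug" has last vowel 'u'. The stems whose last vowel is 'u' (rivogvus → rivogvsesh, fipug → fipgesh, midtus → midtsesh) delete the last vowel and add -esh.
So hezgug → hezggesh.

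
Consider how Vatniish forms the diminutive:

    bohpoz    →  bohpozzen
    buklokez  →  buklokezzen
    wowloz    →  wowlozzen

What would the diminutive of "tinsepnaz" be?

Every pair shown (bohpoz → bohpozzen, buklokez → buklokezzen, wowloz → wowlozzen) follows the same rule: double the final consonant and add -en.
So tinsepnaz → tinsepnazzen.

tinsepnazzen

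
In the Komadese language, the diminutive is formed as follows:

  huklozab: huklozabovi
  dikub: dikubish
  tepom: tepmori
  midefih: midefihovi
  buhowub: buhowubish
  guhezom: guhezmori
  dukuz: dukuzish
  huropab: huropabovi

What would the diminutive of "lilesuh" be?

buhowub and huropab both end in -b yet inflect differently (buhowubish, huropabovi), so the final letter is not what conditions the rule; the last vowel is.
"lilesuh" has last vowel 'u'. The stems whose last vowel is 'u' (buhowub → buhowubish, dikub → dikubish, dukuz → dukuzish) add -ish.
So lilesuh → lilesuhish.

lilesuhish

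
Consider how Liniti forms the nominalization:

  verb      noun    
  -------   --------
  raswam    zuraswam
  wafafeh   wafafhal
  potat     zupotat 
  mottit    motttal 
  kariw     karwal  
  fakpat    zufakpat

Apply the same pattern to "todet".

fakpat and mottit both end in -t yet inflect differently (zufakpat, motttal), so the final letter is not what conditions the rule; the last vowel is.
"todet" has last vowel 'e'. The one such stem in the data (wafafeh → wafafhal) deletes the last vowel and adds -al (as do mottit, kariw), so the same rule applies.
So todet → todtal.

todtal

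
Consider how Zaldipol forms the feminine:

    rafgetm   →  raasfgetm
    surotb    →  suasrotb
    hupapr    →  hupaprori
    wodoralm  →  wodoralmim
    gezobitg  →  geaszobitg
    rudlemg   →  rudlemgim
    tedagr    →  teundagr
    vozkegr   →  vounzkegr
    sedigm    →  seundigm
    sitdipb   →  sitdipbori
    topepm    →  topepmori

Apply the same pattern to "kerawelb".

kerawelbim

rafgetm and sedigm both end in -m yet inflect differently (raasfgetm, seundigm), so the final letter is not what conditions the rule; the second-to-last letter is.
"kerawelb" has second-to-last letter 'l'. The one such stem in the data (wodoralm → wodoralmim) adds -im, so the same rule applies.
The other patterns: stems whose second-to-last letter is 't' insert -as- after the first vowel; stems whose second-to-last letter is 'g' insert -un- after the first vowel; stems whose second-to-last letter is 'p' add -ori.
So kerawelb → kerawelbim.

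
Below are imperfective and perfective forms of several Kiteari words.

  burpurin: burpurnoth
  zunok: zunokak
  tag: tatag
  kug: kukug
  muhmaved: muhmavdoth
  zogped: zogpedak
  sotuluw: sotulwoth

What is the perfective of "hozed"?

hozedak

zogped and muhmaved both end in -d yet inflect differently (zogpedak, muhmavdoth), so the final letter is not what conditions the rule; the number of vowels is.
"hozed" has 2 vowels. The stems with 2 vowels (zogped → zogpedak, zunok → zunokak) add -ak.
So hozed → hozedak.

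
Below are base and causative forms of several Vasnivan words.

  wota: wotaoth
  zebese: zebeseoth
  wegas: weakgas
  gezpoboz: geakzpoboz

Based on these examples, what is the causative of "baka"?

bakaoth

wota and wegas both have last vowel 'a' yet inflect differently (wotaoth, weakgas), so the last vowel is not what conditions the rule; whether the stem ends in a vowel or a consonant is.
"baka" ends in a vowel. The stems ending in a vowel (zebese → zebeseoth, wota → wotaoth) add -oth.
The other pattern: stems ending in a consonant insert -ak- after the first vowel.
So baka → bakaoth.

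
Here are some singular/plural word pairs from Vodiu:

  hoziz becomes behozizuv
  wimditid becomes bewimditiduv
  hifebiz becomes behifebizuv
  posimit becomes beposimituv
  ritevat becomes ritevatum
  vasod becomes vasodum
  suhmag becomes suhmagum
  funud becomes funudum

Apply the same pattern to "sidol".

sidolum

posimit and ritevat both end in -t yet inflect differently (beposimituv, ritevatum), so the final letter is not what conditions the rule; the last vowel is.
"sidol" has last vowel 'o'. The one such stem in the data (vasod → vasodum) adds -um, so the same rule applies.
So sidol → sidolum.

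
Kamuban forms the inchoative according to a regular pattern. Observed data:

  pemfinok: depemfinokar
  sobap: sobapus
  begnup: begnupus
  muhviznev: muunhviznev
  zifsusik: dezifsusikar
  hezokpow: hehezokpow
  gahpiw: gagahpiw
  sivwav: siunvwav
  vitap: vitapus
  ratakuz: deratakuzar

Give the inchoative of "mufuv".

"mufuv" ends in -v. The stems ending in -v (sivwav → siunvwav, muhviznev → muunhviznev) insert -un- after the first vowel.
So mufuv → muunfuv.

muunfuv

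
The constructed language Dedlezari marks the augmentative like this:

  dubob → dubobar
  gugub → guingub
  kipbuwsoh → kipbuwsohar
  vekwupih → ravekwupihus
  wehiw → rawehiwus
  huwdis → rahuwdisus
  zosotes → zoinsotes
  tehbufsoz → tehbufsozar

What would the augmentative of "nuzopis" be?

zosotes and huwdis both end in -s yet inflect differently (zoinsotes, rahuwdisus), so the final letter is not what conditions the rule; the last vowel is.
"nuzopis" has last vowel 'i'. The stems whose last vowel is 'i' (huwdis → rahuwdisus, wehiw → rawehiwus, vekwupih → ravekwupihus) add ra- … -us around the stem.
The other patterns: stems whose last vowel is 'e' or 'u' insert -in- after the first vowel; stems whose last vowel is 'o' add -ar.
So nuzopis → ranuzopisus.

ranuzopisus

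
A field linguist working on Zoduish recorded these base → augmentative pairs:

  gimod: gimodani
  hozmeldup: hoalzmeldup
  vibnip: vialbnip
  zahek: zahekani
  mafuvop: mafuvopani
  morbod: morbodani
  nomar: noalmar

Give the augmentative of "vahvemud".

"vahvemud" has last vowel 'u'. The one such stem in the data (hozmeldup → hoalzmeldup) inserts -al- after the first vowel (as do nomar, vibnip), so the same rule applies.
So vahvemud → vaalhvemud.

vaalhvemud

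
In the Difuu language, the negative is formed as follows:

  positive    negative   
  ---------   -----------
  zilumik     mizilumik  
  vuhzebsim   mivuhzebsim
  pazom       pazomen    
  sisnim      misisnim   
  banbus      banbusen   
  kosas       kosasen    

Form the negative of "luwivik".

miluwivik

vuhzebsim and pazom both end in -m yet inflect differently (mivuhzebsim, pazomen), so the final letter is not what conditions the rule; the last vowel is.
"luwivik" has last vowel 'i'. The stems whose last vowel is 'i' (zilumik → mizilumik, vuhzebsim → mivuhzebsim, sisnim → misisnim) add the prefix mi-.
The other pattern: stems whose last vowel is 'a', 'o' or 'u' add -en.
So luwivik → miluwivik.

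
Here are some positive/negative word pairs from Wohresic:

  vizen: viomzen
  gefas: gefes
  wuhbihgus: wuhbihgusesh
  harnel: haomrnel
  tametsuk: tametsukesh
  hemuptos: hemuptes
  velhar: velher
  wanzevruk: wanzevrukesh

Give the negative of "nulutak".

wuhbihgus and hemuptos both end in -s yet inflect differently (wuhbihgusesh, hemuptes), so the final letter is not what conditions the rule; the last vowel is.
"nulutak" has last vowel 'a'. The stems whose last vowel is 'a' (gefas → gefes, velhar → velher) change the last vowel to 'e'.
The other patterns: stems whose last vowel is 'e' insert -om- after the first vowel; stems whose last vowel is 'u' add -esh.
So nulutak → nulutek.

nulutek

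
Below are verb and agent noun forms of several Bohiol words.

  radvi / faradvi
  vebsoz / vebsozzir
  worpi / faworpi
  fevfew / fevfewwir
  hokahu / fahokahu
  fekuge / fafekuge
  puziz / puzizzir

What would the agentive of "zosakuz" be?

puziz and worpi both have last vowel 'i' yet inflect differently (puzizzir, faworpi), so the last vowel is not what conditions the rule; whether the stem ends in a vowel or a consonant is.
"zosakuz" ends in a consonant. The stems ending in a consonant (fevfew → fevfewwir, puziz → puzizzir, vebsoz → vebsozzir) double the final consonant and add -ir.
The other pattern: stems ending in a vowel add the prefix fa-.
So zosakuz → zosakuzzir.

zosakuzzir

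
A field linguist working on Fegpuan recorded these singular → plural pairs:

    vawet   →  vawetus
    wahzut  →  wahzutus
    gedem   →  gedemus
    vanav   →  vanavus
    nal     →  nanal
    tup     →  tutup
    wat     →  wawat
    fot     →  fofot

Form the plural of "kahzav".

vawet and wat both end in -t yet inflect differently (vawetus, wawat), so the final letter is not what conditions the rule; the number of vowels is.
"kahzav" has 2 vowels. The stems with 2 vowels (vawet → vawetus, wahzut → wahzutus, gedem → gedemus) add -us.
The other pattern: stems with 1 vowel repeat the first consonant+vowel as a prefix.
So kahzav → kahzavus.

kahzavus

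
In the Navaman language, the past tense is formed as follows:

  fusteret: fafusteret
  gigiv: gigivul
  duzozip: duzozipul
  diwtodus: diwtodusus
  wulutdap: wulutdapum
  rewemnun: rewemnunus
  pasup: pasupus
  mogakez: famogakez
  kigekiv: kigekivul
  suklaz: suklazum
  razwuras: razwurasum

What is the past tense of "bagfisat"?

bagfisatum

duzozip and pasup both end in -p yet inflect differently (duzozipul, pasupus), so the final letter is not what conditions the rule; the last vowel is.
"bagfisat" has last vowel 'a'. The stems whose last vowel is 'a' (suklaz → suklazum, razwuras → razwurasum, wulutdap → wulutdapum) add -um.
So bagfisat → bagfisatum.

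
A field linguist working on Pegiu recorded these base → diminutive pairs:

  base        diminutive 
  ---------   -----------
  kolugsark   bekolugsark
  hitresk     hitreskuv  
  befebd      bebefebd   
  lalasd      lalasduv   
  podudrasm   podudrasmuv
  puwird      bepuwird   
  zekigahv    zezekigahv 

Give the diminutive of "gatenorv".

begatenorv

lalasd and puwird both end in -d yet inflect differently (lalasduv, bepuwird), so the final letter is not what conditions the rule; the second-to-last letter is.
"gatenorv" has second-to-last letter 'r'. The stems whose second-to-last letter is 'r' (puwird → bepuwird, kolugsark → bekolugsark) add the prefix be-.
So gatenorv → begatenorv.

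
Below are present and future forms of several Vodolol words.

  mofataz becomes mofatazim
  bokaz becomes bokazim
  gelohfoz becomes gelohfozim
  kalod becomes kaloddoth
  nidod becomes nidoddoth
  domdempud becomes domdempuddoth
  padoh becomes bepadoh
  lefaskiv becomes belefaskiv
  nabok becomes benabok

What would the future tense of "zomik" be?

bezomik

gelohfoz and kalod both have last vowel 'o' yet inflect differently (gelohfozim, kaloddoth), so the last vowel is not what conditions the rule; the final letter is.
"zomik" ends in -k. The one such stem in the data (nabok → benabok) adds the prefix be-, so the same rule applies.
The other patterns: stems ending in -z add -im; stems ending in -d double the final consonant and add -oth.
So zomik → bezomik.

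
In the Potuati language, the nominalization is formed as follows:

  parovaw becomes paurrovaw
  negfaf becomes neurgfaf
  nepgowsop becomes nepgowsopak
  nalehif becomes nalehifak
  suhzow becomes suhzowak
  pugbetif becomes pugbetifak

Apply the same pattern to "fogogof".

negfaf and nalehif both end in -f yet inflect differently (neurgfaf, nalehifak), so the final letter is not what conditions the rule; the last vowel is.
"fogogof" has last vowel 'o'. The stems whose last vowel is 'o' (nepgowsop → nepgowsopak, suhzow → suhzowak) add -ak.
The other pattern: stems whose last vowel is 'a' insert -ur- after the first vowel.
So fogogof → fogogofak.

fogogofak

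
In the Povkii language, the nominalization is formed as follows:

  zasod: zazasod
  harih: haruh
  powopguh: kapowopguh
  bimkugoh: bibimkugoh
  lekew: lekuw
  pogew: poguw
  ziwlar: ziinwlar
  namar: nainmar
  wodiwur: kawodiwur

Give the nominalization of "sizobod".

"sizobod" has last vowel 'o'. The stems whose last vowel is 'o' (bimkugoh → bibimkugoh, zasod → zazasod) repeat the first consonant+vowel as a prefix.
So sizobod → sisizobod.

sisizobod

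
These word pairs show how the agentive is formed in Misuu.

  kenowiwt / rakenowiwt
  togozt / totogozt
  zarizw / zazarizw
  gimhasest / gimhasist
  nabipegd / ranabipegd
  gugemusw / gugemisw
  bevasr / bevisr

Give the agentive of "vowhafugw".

ravowhafugw

zarizw and gugemusw both end in -w yet inflect differently (zazarizw, gugemisw), so the final letter is not what conditions the rule; the second-to-last letter is.
"vowhafugw" has second-to-last letter 'g'. The one such stem in the data (nabipegd → ranabipegd) adds the prefix ra-, so the same rule applies.
The other patterns: stems whose second-to-last letter is 'z' repeat the first consonant+vowel as a prefix; stems whose second-to-last letter is 's' change the last vowel to 'i'.
So vowhafugw → ravowhafugw.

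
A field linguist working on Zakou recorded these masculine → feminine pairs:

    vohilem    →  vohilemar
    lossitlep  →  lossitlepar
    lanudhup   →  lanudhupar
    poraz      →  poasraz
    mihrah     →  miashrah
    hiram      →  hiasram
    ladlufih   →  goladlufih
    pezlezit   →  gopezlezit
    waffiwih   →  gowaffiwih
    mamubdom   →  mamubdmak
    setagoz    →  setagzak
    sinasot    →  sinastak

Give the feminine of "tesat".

teassat

"tesat" has last vowel 'a'. The stems whose last vowel is 'a' (poraz → poasraz, mihrah → miashrah, hiram → hiasram) insert -as- after the first vowel.
The other patterns: stems whose last vowel is 'e' or 'u' add -ar; stems whose last vowel is 'i' add the prefix go-; stems whose last vowel is 'o' delete the last vowel and add -ak.
So tesat → teassat.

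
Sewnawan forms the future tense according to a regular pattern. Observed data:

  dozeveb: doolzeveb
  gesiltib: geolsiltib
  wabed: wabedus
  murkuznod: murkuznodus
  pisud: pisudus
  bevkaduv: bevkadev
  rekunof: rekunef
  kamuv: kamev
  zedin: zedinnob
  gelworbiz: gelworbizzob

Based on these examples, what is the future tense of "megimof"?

dozeveb and wabed both have last vowel 'e' yet inflect differently (doolzeveb, wabedus), so the last vowel is not what conditions the rule; the final letter is.
"megimof" ends in -f. The one such stem in the data (rekunof → rekunef) changes the last vowel to 'e' (as do bevkaduv, kamuv), so the same rule applies.
The other patterns: stems ending in -b insert -ol- after the first vowel; stems ending in -d add -us; stems ending in -n or -z double the final consonant and add -ob.
So megimof → megimef.

megimef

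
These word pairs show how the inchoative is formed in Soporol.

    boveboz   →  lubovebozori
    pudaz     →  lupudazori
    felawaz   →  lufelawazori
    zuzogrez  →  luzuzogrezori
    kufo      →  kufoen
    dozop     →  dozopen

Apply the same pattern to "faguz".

"faguz" ends in -z. The stems ending in -z (boveboz → lubovebozori, pudaz → lupudazori, felawaz → lufelawazori) add lu- … -ori around the stem.
The other pattern: stems ending in -o or -p add -en.
So faguz → lufaguzori.

lufaguzori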